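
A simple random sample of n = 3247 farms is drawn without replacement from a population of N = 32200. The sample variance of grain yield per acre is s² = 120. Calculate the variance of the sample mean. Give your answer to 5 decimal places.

Under SRS without replacement, Var(ȳ) = (1 − f)·s²/n with f = n/N = 3247/32200 = 0.10083851.
Var(ȳ) = (1 − 0.10083851)·120/3247 = 0.89916149·0.036957191 = 0.033230483.

0.03323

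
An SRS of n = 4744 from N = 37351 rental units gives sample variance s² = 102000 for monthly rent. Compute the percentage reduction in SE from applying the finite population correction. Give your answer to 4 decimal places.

6.5661

f = n/N = 4744/37351 = 0.12701132.
SE_no-fpc = √(s²/n) = 4.6369002; SE_fpc = √((1−f)s²/n) = 4.3324349.
Ratio = √(1−f) = 0.93433863. Reduction = 100·(1 − 0.93433863) = 6.5661%.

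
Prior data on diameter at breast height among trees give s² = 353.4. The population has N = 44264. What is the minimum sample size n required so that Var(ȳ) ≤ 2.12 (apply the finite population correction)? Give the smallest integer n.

167

Without fpc, n₀ = s²/D = 353.4/2.12 = 166.6981.
With fpc, (1 − n/N)·s²/n ≤ D requires n ≥ n₀/(1 + n₀/N) = 166.6981/(1 + 166.6981/44264) = 166.0727.
Rounding up, n = 167.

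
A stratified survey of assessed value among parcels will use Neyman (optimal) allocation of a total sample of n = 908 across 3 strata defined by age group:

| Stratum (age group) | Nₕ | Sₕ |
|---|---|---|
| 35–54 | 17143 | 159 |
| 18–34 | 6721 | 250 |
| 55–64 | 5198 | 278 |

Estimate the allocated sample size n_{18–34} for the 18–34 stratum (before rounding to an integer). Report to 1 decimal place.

260.8

Neyman allocation: nₕ = n·NₕSₕ / Σⱼ NⱼSⱼ.
Σ NⱼSⱼ = 17143·159 + 6721·250 + 5198·278 = 5.851031 × 10^6.
n_{18–34} = 908·6721·250 / (5.851031 × 10^6) = 260.8.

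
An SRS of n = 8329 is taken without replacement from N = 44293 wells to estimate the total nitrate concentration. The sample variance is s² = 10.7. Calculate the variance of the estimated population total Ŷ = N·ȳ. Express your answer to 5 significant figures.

Var(Ŷ) = N²·Var(ȳ) = N²·(1 − n/N)·s²/n.
f = 8329/44293 = 0.18804326; Var(ȳ) = 0.81195674·10.7/8329 = 0.0010430949.
Var(Ŷ) = 44293² · 0.0010430949 = 2.0464164 × 10^6.

2.0464 × 10^6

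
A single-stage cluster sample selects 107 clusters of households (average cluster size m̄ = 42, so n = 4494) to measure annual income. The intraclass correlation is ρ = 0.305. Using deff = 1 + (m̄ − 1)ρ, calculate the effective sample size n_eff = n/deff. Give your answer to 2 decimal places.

deff = 1 + (42 − 1)·0.305 = 1 + 12.505 = 13.505.
n_eff = 4494 / 13.505 = 332.77.

332.77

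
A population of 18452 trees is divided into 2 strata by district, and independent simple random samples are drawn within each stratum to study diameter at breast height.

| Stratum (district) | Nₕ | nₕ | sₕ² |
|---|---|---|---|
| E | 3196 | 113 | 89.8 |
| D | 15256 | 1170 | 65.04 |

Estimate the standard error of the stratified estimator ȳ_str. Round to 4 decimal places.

0.2410

Var(ȳ_str) = Σₕ Wₕ²(1 − fₕ)sₕ²/nₕ with Wₕ = Nₕ/N, N = 18452.
E: Wₕ = 0.17320616; term = 0.17320616²·(1 − 0.03535670)·89.8/113 = 0.022998065.
D: Wₕ = 0.82679384; term = 0.82679384²·(1 − 0.07669114)·65.04/1170 = 0.035086185.
Sum = 0.05808425.
SE = √(0.05808425) = 0.2410.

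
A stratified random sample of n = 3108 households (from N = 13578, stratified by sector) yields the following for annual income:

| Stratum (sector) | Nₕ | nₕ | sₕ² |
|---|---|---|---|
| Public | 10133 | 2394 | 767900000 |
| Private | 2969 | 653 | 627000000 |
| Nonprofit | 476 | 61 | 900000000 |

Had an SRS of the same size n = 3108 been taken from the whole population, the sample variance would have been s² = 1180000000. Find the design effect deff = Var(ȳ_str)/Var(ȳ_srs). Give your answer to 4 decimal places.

Var(ȳ_str) = Σ Wₕ²(1−fₕ)sₕ²/nₕ with Wₕ = Nₕ/13578:
  Public: (10133/13578)²·(1−2394/10133)·767900000/2394 = 136436.89
  Private: (2969/13578)²·(1−653/2969)·627000000/653 = 35812.241
  Nonprofit: (476/13578)²·(1−61/476)·900000000/61 = 15808.698
  → Var(ȳ_str) = 188057.83.
Var(ȳ_srs) = (1 − 3108/13578)·1180000000/3108 = 292760.09.
deff = 188057.83 / 292760.09 = 0.6424.

0.6424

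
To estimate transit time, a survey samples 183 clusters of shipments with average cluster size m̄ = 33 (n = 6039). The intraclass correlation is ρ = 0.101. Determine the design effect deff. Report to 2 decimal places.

4.23

deff = 1 + (33 − 1)·0.101 = 1 + 3.232 = 4.232.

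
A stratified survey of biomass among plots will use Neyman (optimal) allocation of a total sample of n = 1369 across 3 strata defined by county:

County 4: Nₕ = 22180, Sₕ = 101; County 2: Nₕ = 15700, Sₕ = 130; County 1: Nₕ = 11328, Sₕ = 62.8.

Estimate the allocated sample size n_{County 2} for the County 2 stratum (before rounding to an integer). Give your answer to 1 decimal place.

559.7

Neyman allocation: nₕ = n·NₕSₕ / Σⱼ NⱼSⱼ.
Σ NⱼSⱼ = 22180·101 + 15700·130 + 11328·62.8 = 4.9925784 × 10^6.
n_{County 2} = 1369·15700·130 / (4.9925784 × 10^6) = 559.7.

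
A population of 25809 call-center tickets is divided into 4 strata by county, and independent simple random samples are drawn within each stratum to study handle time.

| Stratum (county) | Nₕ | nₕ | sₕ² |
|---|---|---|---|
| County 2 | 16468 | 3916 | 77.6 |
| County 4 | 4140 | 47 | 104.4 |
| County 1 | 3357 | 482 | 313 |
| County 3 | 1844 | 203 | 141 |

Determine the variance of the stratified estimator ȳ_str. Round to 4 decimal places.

Var(ȳ_str) = Σₕ Wₕ²(1 − fₕ)sₕ²/nₕ with Wₕ = Nₕ/N, N = 25809.
County 2: Wₕ = 0.63807199; term = 0.63807199²·(1 − 0.23779451)·77.6/3916 = 0.0061493678.
County 4: Wₕ = 0.16040916; term = 0.16040916²·(1 − 0.01135266)·104.4/47 = 0.056507016.
County 1: Wₕ = 0.13007091; term = 0.13007091²·(1 − 0.14358058)·313/482 = 0.0094090144.
County 3: Wₕ = 0.07144794; term = 0.07144794²·(1 − 0.11008677)·141/203 = 0.0031553695.
Sum = 0.075220768.

0.0752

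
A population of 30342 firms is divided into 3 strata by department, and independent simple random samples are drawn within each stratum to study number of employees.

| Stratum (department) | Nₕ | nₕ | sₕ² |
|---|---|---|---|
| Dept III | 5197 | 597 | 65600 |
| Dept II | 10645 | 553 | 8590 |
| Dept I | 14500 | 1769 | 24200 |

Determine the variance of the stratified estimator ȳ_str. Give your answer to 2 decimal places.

7.41

Var(ȳ_str) = Σₕ Wₕ²(1 − fₕ)sₕ²/nₕ with Wₕ = Nₕ/N, N = 30342.
Dept III: Wₕ = 0.17128073; term = 0.17128073²·(1 − 0.11487397)·65600/597 = 2.8533277.
Dept II: Wₕ = 0.35083383; term = 0.35083383²·(1 − 0.05194927)·8590/553 = 1.8126023.
Dept I: Wₕ = 0.47788544; term = 0.47788544²·(1 − 0.12200000)·24200/1769 = 2.7430242.
Sum = 7.4089542.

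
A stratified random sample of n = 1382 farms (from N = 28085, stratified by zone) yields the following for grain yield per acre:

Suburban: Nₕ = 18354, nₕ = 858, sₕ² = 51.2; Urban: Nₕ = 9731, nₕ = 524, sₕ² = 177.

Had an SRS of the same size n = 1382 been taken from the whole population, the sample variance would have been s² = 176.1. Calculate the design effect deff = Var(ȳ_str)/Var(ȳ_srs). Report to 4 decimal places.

Var(ȳ_str) = Σ Wₕ²(1−fₕ)sₕ²/nₕ with Wₕ = Nₕ/28085:
  Suburban: (18354/28085)²·(1−858/18354)·51.2/858 = 0.02429424
  Urban: (9731/28085)²·(1−524/9731)·177/524 = 0.038367963
  → Var(ȳ_str) = 0.062662203.
Var(ȳ_srs) = (1 − 1382/28085)·176.1/1382 = 0.12115377.
deff = 0.062662203 / 0.12115377 = 0.5172.

0.5172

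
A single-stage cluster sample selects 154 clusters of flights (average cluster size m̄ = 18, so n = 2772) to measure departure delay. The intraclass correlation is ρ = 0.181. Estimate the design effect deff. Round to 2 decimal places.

deff = 1 + (18 − 1)·0.181 = 1 + 3.077 = 4.077.

4.08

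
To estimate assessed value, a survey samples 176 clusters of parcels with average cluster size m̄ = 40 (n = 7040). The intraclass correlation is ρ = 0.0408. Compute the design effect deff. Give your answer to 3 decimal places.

2.591

deff = 1 + (40 − 1)·0.0408 = 1 + 1.5912 = 2.5912.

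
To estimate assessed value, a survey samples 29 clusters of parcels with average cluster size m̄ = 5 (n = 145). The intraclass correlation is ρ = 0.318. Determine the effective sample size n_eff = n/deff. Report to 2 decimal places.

deff = 1 + (5 − 1)·0.318 = 1 + 1.272 = 2.272.
n_eff = 145 / 2.272 = 63.82.

63.82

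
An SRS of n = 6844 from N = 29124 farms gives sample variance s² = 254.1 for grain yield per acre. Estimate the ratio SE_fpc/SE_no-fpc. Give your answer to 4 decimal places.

f = n/N = 6844/29124 = 0.23499519.
SE_no-fpc = √(s²/n) = 0.19268474; SE_fpc = √((1−f)s²/n) = 0.16853085.
Ratio = √(1−f) = 0.87464553.

0.8746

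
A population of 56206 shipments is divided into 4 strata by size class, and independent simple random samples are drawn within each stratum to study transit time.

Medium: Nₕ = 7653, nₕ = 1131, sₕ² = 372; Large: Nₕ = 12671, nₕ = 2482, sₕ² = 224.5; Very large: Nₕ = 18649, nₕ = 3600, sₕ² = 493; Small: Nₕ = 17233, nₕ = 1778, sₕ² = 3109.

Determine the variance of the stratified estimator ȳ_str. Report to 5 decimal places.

Var(ȳ_str) = Σₕ Wₕ²(1 − fₕ)sₕ²/nₕ with Wₕ = Nₕ/N, N = 56206.
Medium: Wₕ = 0.13615984; term = 0.13615984²·(1 − 0.14778518)·372/1131 = 0.0051966981.
Large: Wₕ = 0.22543857; term = 0.22543857²·(1 − 0.19588036)·224.5/2482 = 0.0036965081.
Very large: Wₕ = 0.33179732; term = 0.33179732²·(1 − 0.19303984)·493/3600 = 0.012165844.
Small: Wₕ = 0.30660428; term = 0.30660428²·(1 − 0.10317414)·3109/1778 = 0.14741901.
Sum = 0.16847806.

0.16848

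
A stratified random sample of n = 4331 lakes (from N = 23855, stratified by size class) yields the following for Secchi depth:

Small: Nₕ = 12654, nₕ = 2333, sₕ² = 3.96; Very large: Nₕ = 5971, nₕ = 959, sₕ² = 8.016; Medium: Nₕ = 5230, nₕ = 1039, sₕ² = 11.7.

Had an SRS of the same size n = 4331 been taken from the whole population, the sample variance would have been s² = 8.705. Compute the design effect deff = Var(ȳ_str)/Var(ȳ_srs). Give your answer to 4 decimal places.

0.7677

Var(ȳ_str) = Σ Wₕ²(1−fₕ)sₕ²/nₕ with Wₕ = Nₕ/23855:
  Small: (12654/23855)²·(1−2333/12654)·3.96/2333 = 3.8955718 × 10^-4
  Very large: (5971/23855)²·(1−959/5971)·8.016/959 = 4.3958047 × 10^-4
  Medium: (5230/23855)²·(1−1039/5230)·11.7/1039 = 4.3374135 × 10^-4
  → Var(ȳ_str) = 0.001262879.
Var(ȳ_srs) = (1 − 4331/23855)·8.705/4331 = 0.0016450154.
deff = 0.001262879 / 0.0016450154 = 0.7677.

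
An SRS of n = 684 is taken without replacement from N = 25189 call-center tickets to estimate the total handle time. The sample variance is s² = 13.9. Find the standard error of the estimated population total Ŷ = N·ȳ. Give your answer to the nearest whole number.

3542

Var(Ŷ) = N²·Var(ȳ) = N²·(1 − n/N)·s²/n.
f = 684/25189 = 0.02715471; Var(ȳ) = 0.97284529·13.9/684 = 0.019769809.
Var(Ŷ) = 25189² · 0.019769809 = 1.2543662 × 10^7.
SE(Ŷ) = √(1.2543662 × 10^7) = 3542.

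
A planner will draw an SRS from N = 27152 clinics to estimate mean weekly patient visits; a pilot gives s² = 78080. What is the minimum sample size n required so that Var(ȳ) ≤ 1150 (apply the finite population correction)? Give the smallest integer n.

68

Without fpc, n₀ = s²/D = 78080/1150 = 67.8957.
With fpc, (1 − n/N)·s²/n ≤ D requires n ≥ n₀/(1 + n₀/N) = 67.8957/(1 + 67.8957/27152) = 67.7263.
Rounding up, n = 68.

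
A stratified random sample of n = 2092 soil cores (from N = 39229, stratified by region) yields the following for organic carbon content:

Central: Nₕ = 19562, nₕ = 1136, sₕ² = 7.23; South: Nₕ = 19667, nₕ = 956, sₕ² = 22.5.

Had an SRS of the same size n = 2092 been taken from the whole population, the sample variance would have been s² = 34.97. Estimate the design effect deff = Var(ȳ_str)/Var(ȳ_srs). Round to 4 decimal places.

Var(ȳ_str) = Σ Wₕ²(1−fₕ)sₕ²/nₕ with Wₕ = Nₕ/39229:
  Central: (19562/39229)²·(1−1136/19562)·7.23/1136 = 0.0014906985
  South: (19667/39229)²·(1−956/19667)·22.5/956 = 0.0056278857
  → Var(ȳ_str) = 0.0071185842.
Var(ȳ_srs) = (1 − 2092/39229)·34.97/2092 = 0.015824629.
deff = 0.0071185842 / 0.015824629 = 0.4498.

0.4498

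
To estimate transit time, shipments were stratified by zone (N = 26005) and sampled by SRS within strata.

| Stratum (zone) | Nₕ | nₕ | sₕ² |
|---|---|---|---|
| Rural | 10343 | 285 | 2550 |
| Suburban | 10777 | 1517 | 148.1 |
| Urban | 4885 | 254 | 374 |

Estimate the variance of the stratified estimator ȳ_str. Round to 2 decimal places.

Var(ȳ_str) = Σₕ Wₕ²(1 − fₕ)sₕ²/nₕ with Wₕ = Nₕ/N, N = 26005.
Rural: Wₕ = 0.39773121; term = 0.39773121²·(1 − 0.02755487)·2550/285 = 1.3763845.
Suburban: Wₕ = 0.41442030; term = 0.41442030²·(1 − 0.14076274)·148.1/1517 = 0.014406704.
Urban: Wₕ = 0.18784849; term = 0.18784849²·(1 − 0.05199591)·374/254 = 0.049256497.
Sum = 1.4400477.

1.44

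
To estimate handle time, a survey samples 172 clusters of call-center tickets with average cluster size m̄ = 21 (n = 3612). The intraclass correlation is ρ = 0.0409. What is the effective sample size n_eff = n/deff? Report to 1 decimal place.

1986.8

deff = 1 + (21 − 1)·0.0409 = 1 + 0.818 = 1.818.
n_eff = 3612 / 1.818 = 1986.8.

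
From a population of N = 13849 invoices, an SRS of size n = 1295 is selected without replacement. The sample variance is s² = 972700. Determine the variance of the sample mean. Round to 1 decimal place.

680.9

Under SRS without replacement, Var(ȳ) = (1 − f)·s²/n with f = n/N = 1295/13849 = 0.09350856.
Var(ȳ) = (1 − 0.09350856)·972700/1295 = 0.90649144·751.11969 = 680.88357.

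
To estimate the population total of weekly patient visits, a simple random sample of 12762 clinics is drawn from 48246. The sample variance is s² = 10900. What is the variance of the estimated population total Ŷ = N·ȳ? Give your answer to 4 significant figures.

Var(Ŷ) = N²·Var(ȳ) = N²·(1 − n/N)·s²/n.
f = 12762/48246 = 0.26451934; Var(ȳ) = 0.73548066·10900/12762 = 0.62817264.
Var(Ŷ) = 48246² · 0.62817264 = 1.4621827 × 10^9.

1.462 × 10^9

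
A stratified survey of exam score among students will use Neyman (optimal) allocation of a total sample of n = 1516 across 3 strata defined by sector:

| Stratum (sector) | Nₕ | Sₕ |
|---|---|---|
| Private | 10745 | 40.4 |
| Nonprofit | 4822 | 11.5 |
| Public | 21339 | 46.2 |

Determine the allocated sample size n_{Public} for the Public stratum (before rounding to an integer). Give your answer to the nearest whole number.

Neyman allocation: nₕ = n·NₕSₕ / Σⱼ NⱼSⱼ.
Σ NⱼSⱼ = 10745·40.4 + 4822·11.5 + 21339·46.2 = 1.4754128 × 10^6.
n_{Public} = 1516·21339·46.2 / (1.4754128 × 10^6) = 1013.

1013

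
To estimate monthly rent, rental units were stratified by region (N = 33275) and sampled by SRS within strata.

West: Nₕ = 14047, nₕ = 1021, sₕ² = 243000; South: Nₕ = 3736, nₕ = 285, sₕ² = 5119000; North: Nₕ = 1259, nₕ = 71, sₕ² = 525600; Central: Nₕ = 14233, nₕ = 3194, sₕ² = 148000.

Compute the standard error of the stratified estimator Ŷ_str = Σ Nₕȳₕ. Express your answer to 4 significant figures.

541700

Var(Ŷ_str) = Σₕ Nₕ²(1 − fₕ)sₕ²/nₕ.
West: 14047²·(1 − 1021/14047)·243000/1021 = 4.3548699 × 10^10.
South: 3736²·(1 − 285/3736)·5119000/285 = 2.3157523 × 10^11.
North: 1259²·(1 − 71/1259)·525600/71 = 1.1072334 × 10^10.
Central: 14233²·(1 − 3194/14233)·148000/3194 = 7.2803622 × 10^9.
Sum = 2.9347663 × 10^11.
SE = √(2.9347663 × 10^11) = 541700.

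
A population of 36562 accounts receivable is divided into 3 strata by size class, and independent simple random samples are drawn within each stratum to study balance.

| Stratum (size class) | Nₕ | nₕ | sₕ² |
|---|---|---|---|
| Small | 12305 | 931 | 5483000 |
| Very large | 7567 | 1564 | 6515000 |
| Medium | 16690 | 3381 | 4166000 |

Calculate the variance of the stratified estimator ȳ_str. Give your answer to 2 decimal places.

962.90

Var(ȳ_str) = Σₕ Wₕ²(1 − fₕ)sₕ²/nₕ with Wₕ = Nₕ/N, N = 36562.
Small: Wₕ = 0.33655161; term = 0.33655161²·(1 − 0.07566030)·5483000/931 = 616.6.
Very large: Wₕ = 0.20696351; term = 0.20696351²·(1 − 0.20668693)·6515000/1564 = 141.55.
Medium: Wₕ = 0.45648488; term = 0.45648488²·(1 − 0.20257639)·4166000/3381 = 204.74626.
Sum = 962.89626.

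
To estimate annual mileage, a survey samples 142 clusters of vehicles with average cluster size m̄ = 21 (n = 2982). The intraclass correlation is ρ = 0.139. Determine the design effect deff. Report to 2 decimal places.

deff = 1 + (21 − 1)·0.139 = 1 + 2.78 = 3.78.

3.78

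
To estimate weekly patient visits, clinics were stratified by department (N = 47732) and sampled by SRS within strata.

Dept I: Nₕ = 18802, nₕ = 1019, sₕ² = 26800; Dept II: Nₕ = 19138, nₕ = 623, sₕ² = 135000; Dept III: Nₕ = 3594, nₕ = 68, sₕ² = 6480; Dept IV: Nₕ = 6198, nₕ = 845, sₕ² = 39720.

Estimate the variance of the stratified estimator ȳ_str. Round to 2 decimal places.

38.78

Var(ȳ_str) = Σₕ Wₕ²(1 − fₕ)sₕ²/nₕ with Wₕ = Nₕ/N, N = 47732.
Dept I: Wₕ = 0.39390765; term = 0.39390765²·(1 − 0.05419636)·26800/1019 = 3.8596722.
Dept II: Wₕ = 0.40094695; term = 0.40094695²·(1 − 0.03255304)·135000/623 = 33.701305.
Dept III: Wₕ = 0.07529540; term = 0.07529540²·(1 − 0.01892042)·6480/68 = 0.53003825.
Dept IV: Wₕ = 0.12985000; term = 0.12985000²·(1 − 0.13633430)·39720/845 = 0.6845136.
Sum = 38.775529.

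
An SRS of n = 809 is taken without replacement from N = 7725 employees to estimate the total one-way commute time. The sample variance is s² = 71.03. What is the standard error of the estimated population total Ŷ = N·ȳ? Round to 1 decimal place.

Var(Ŷ) = N²·Var(ȳ) = N²·(1 − n/N)·s²/n.
f = 809/7725 = 0.10472492; Var(ȳ) = 0.89527508·71.03/809 = 0.078604931.
Var(Ŷ) = 7725² · 0.078604931 = 4.6907984 × 10^6.
SE(Ŷ) = √(4.6907984 × 10^6) = 2165.8.

2165.8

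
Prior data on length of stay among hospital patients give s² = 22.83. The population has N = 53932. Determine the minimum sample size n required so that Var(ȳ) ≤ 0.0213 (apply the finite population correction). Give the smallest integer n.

1051

Without fpc, n₀ = s²/D = 22.83/0.0213 = 1071.8310.
With fpc, (1 − n/N)·s²/n ≤ D requires n ≥ n₀/(1 + n₀/N) = 1071.8310/(1 + 1071.8310/53932) = 1050.9448.
Rounding up, n = 1051.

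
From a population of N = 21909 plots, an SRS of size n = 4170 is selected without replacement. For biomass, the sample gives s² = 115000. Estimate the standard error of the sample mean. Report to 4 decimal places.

4.7254

Under SRS without replacement, Var(ȳ) = (1 − f)·s²/n with f = n/N = 4170/21909 = 0.19033274.
Var(ȳ) = (1 − 0.19033274)·115000/4170 = 0.80966726·27.577938 = 22.328953.
SE(ȳ) = √(22.328953) = 4.7254.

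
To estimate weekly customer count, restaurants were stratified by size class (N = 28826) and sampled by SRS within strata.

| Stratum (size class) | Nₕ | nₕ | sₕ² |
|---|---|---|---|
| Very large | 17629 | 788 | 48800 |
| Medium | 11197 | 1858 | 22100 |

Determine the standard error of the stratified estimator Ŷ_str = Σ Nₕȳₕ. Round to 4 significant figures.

140100

Var(Ŷ_str) = Σₕ Nₕ²(1 − fₕ)sₕ²/nₕ.
Very large: 17629²·(1 − 788/17629)·48800/788 = 1.8386081 × 10^10.
Medium: 11197²·(1 − 1858/11197)·22100/1858 = 1.2437945 × 10^9.
Sum = 1.9629876 × 10^10.
SE = √(1.9629876 × 10^10) = 140100.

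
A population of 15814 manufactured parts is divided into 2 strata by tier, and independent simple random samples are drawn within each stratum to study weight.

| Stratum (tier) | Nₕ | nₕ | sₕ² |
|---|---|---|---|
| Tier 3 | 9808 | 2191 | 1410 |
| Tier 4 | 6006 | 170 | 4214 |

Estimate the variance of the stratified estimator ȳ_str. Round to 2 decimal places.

Var(ȳ_str) = Σₕ Wₕ²(1 − fₕ)sₕ²/nₕ with Wₕ = Nₕ/N, N = 15814.
Tier 3: Wₕ = 0.62020994; term = 0.62020994²·(1 − 0.22338907)·1410/2191 = 0.19224616.
Tier 4: Wₕ = 0.37979006; term = 0.37979006²·(1 − 0.02830503)·4214/170 = 3.4742635.
Sum = 3.6665097.

3.67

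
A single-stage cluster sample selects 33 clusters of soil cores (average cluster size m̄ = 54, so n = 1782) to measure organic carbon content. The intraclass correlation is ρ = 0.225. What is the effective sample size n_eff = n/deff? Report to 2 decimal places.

deff = 1 + (54 − 1)·0.225 = 1 + 11.925 = 12.925.
n_eff = 1782 / 12.925 = 137.87.

137.87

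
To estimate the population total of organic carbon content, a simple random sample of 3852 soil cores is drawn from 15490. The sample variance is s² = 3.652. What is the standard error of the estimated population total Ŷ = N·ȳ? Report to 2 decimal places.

413.42

Var(Ŷ) = N²·Var(ȳ) = N²·(1 − n/N)·s²/n.
f = 3852/15490 = 0.24867657; Var(ȳ) = 0.75132343·3.652/3852 = 7.1231391 × 10^-4.
Var(Ŷ) = 15490² · (7.1231391 × 10^-4) = 170912.67.
SE(Ŷ) = √(170912.67) = 413.42.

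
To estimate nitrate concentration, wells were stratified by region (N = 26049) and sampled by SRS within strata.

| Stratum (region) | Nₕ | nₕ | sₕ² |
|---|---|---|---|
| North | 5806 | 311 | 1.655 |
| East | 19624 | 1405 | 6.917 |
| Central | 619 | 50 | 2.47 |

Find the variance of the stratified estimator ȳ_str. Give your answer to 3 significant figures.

0.00287

Var(ȳ_str) = Σₕ Wₕ²(1 − fₕ)sₕ²/nₕ with Wₕ = Nₕ/N, N = 26049.
North: Wₕ = 0.22288763; term = 0.22288763²·(1 − 0.05356528)·1.655/311 = 2.5020744 × 10^-4.
East: Wₕ = 0.75334946; term = 0.75334946²·(1 − 0.07159600)·6.917/1405 = 0.0025940086.
Central: Wₕ = 0.02376291; term = 0.02376291²·(1 − 0.08077544)·2.47/50 = 2.5641755 × 10^-5.
Sum = 0.0028698578.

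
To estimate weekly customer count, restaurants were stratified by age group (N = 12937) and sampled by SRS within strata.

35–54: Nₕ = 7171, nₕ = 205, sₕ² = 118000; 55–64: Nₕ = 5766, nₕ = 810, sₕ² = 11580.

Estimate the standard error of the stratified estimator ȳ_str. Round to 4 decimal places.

Var(ȳ_str) = Σₕ Wₕ²(1 − fₕ)sₕ²/nₕ with Wₕ = Nₕ/N, N = 12937.
35–54: Wₕ = 0.55430162; term = 0.55430162²·(1 − 0.02858737)·118000/205 = 171.8004.
55–64: Wₕ = 0.44569838; term = 0.44569838²·(1 − 0.14047867)·11580/810 = 2.4409693.
Sum = 174.24137.
SE = √(174.24137) = 13.2001.

13.2001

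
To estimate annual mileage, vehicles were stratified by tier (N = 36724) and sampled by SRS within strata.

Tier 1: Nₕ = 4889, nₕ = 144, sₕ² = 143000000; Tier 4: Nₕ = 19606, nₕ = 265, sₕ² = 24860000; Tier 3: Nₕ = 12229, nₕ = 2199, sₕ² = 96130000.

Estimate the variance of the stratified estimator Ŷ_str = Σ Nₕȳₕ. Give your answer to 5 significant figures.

Var(Ŷ_str) = Σₕ Nₕ²(1 − fₕ)sₕ²/nₕ.
Tier 1: 4889²·(1 − 144/4889)·143000000/144 = 2.3037206 × 10^13.
Tier 4: 19606²·(1 − 265/19606)·24860000/265 = 3.557322 × 10^13.
Tier 3: 12229²·(1 − 2199/12229)·96130000/2199 = 5.361985 × 10^12.
Sum = 6.3972411 × 10^13.

6.3972 × 10^13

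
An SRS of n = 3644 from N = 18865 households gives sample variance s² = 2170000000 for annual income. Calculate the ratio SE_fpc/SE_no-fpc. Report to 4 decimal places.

0.8982

f = n/N = 3644/18865 = 0.19316194.
SE_no-fpc = √(s²/n) = 771.68611; SE_fpc = √((1−f)s²/n) = 693.1606.
Ratio = √(1−f) = 0.89824165.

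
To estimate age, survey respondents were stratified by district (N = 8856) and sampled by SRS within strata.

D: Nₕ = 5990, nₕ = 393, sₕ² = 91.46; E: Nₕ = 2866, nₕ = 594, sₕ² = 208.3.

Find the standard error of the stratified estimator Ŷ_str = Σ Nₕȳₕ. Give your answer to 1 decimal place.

Var(Ŷ_str) = Σₕ Nₕ²(1 − fₕ)sₕ²/nₕ.
D: 5990²·(1 − 393/5990)·91.46/393 = 7.8022664 × 10^6.
E: 2866²·(1 − 594/2866)·208.3/594 = 2.2834281 × 10^6.
Sum = 1.0085695 × 10^7.
SE = √(1.0085695 × 10^7) = 3175.8.

3175.8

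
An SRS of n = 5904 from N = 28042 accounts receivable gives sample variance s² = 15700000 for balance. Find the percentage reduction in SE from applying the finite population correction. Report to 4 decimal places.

f = n/N = 5904/28042 = 0.21054133.
SE_no-fpc = √(s²/n) = 51.567568; SE_fpc = √((1−f)s²/n) = 45.818551.
Ratio = √(1−f) = 0.88851487. Reduction = 100·(1 − 0.88851487) = 11.1485%.

11.1485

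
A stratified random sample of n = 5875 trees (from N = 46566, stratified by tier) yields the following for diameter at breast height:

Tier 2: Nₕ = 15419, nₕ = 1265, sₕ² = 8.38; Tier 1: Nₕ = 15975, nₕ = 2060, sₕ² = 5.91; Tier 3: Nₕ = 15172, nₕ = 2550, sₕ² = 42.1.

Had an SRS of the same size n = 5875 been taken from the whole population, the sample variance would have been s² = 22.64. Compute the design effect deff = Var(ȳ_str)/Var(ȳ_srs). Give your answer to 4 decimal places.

Var(ȳ_str) = Σ Wₕ²(1−fₕ)sₕ²/nₕ with Wₕ = Nₕ/46566:
  Tier 2: (15419/46566)²·(1−1265/15419)·8.38/1265 = 6.6673158 × 10^-4
  Tier 1: (15975/46566)²·(1−2060/15975)·5.91/2060 = 2.9410775 × 10^-4
  Tier 3: (15172/46566)²·(1−2550/15172)·42.1/2550 = 0.0014580589
  → Var(ȳ_str) = 0.0024188982.
Var(ȳ_srs) = (1 − 5875/46566)·22.64/5875 = 0.0033674254.
deff = 0.0024188982 / 0.0033674254 = 0.7183.

0.7183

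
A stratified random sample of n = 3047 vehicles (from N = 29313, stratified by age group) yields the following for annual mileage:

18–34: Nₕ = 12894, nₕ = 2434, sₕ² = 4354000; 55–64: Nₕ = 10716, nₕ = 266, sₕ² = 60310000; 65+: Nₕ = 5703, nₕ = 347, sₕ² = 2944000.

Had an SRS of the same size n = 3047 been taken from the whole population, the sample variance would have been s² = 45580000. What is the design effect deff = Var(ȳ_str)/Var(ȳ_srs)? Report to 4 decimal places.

Var(ȳ_str) = Σ Wₕ²(1−fₕ)sₕ²/nₕ with Wₕ = Nₕ/29313:
  18–34: (12894/29313)²·(1−2434/12894)·4354000/2434 = 280.78032
  55–64: (10716/29313)²·(1−266/10716)·60310000/266 = 29548.548
  65+: (5703/29313)²·(1−347/5703)·2944000/347 = 301.60028
  → Var(ȳ_str) = 30130.929.
Var(ȳ_srs) = (1 − 3047/29313)·45580000/3047 = 13404.035.
deff = 30130.929 / 13404.035 = 2.2479.

2.2479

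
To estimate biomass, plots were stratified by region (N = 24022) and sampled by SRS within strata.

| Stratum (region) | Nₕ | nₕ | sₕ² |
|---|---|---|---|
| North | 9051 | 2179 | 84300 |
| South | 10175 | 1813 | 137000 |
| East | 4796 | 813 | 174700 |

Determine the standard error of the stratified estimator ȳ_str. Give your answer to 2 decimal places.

4.74

Var(ȳ_str) = Σₕ Wₕ²(1 − fₕ)sₕ²/nₕ with Wₕ = Nₕ/N, N = 24022.
North: Wₕ = 0.37677962; term = 0.37677962²·(1 − 0.24074688)·84300/2179 = 4.1699585.
South: Wₕ = 0.42357006; term = 0.42357006²·(1 − 0.17818182)·137000/1813 = 11.141637.
East: Wₕ = 0.19965032; term = 0.19965032²·(1 − 0.16951626)·174700/813 = 7.1133391.
Sum = 22.424935.
SE = √(22.424935) = 4.74.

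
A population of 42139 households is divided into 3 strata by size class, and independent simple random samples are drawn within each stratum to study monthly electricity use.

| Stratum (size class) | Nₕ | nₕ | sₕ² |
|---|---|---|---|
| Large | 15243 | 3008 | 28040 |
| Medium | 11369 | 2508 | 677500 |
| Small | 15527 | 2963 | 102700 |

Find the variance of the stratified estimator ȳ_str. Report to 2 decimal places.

20.11

Var(ȳ_str) = Σₕ Wₕ²(1 − fₕ)sₕ²/nₕ with Wₕ = Nₕ/N, N = 42139.
Large: Wₕ = 0.36173141; term = 0.36173141²·(1 − 0.19733648)·28040/3008 = 0.97905288.
Medium: Wₕ = 0.26979757; term = 0.26979757²·(1 − 0.22059988)·677500/2508 = 15.325629.
Small: Wₕ = 0.36847101; term = 0.36847101²·(1 − 0.19082888)·102700/2963 = 3.8079025.
Sum = 20.112584.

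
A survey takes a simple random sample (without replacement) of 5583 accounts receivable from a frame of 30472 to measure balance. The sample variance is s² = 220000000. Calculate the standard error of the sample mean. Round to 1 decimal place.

179.4

Under SRS without replacement, Var(ȳ) = (1 − f)·s²/n with f = n/N = 5583/30472 = 0.18321738.
Var(ȳ) = (1 − 0.18321738)·220000000/5583 = 0.81678262·39405.338 = 32185.595.
SE(ȳ) = √(32185.595) = 179.4.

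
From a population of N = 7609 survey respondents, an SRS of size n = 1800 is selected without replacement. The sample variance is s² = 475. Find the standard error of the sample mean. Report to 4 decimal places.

Under SRS without replacement, Var(ȳ) = (1 − f)·s²/n with f = n/N = 1800/7609 = 0.23656197.
Var(ȳ) = (1 − 0.23656197)·475/1800 = 0.76343803·0.26388889 = 0.20146281.
SE(ȳ) = √(0.20146281) = 0.4488.

0.4488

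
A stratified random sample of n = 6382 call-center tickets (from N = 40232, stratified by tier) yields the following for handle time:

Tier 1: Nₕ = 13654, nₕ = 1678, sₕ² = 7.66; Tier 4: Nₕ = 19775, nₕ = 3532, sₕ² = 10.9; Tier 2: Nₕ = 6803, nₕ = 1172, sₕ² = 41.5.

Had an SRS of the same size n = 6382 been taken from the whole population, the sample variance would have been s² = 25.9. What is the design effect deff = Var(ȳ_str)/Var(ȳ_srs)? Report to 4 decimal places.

Var(ȳ_str) = Σ Wₕ²(1−fₕ)sₕ²/nₕ with Wₕ = Nₕ/40232:
  Tier 1: (13654/40232)²·(1−1678/13654)·7.66/1678 = 4.6117447 × 10^-4
  Tier 4: (19775/40232)²·(1−3532/19775)·10.9/3532 = 6.1241426 × 10^-4
  Tier 2: (6803/40232)²·(1−1172/6803)·41.5/1172 = 8.3803709 × 10^-4
  → Var(ȳ_str) = 0.0019116258.
Var(ȳ_srs) = (1 − 6382/40232)·25.9/6382 = 0.0034145228.
deff = 0.0019116258 / 0.0034145228 = 0.5599.

0.5599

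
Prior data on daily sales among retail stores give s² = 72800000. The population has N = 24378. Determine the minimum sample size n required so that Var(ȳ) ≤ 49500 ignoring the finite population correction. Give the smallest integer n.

Without fpc, n₀ = s²/D = 72800000/49500 = 1470.7071.
Rounding up, n = 1471.

1471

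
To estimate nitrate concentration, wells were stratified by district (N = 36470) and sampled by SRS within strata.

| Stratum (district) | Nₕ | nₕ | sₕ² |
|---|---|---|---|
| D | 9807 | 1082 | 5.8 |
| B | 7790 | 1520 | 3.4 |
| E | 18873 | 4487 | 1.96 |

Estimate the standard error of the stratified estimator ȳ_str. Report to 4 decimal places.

0.0227

Var(ȳ_str) = Σₕ Wₕ²(1 − fₕ)sₕ²/nₕ with Wₕ = Nₕ/N, N = 36470.
D: Wₕ = 0.26890595; term = 0.26890595²·(1 − 0.11032936)·5.8/1082 = 3.4485047 × 10^-4.
B: Wₕ = 0.21360022; term = 0.21360022²·(1 − 0.19512195)·3.4/1520 = 8.2142667 × 10^-5.
E: Wₕ = 0.51749383; term = 0.51749383²·(1 − 0.23774705)·1.96/4487 = 8.9168091 × 10^-5.
Sum = 5.1616123 × 10^-4.
SE = √(5.1616123 × 10^-4) = 0.0227.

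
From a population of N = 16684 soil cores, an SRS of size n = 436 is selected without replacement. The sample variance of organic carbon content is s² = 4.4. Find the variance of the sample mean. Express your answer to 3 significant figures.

Under SRS without replacement, Var(ȳ) = (1 − f)·s²/n with f = n/N = 436/16684 = 0.02613282.
Var(ȳ) = (1 − 0.02613282)·4.4/436 = 0.97386718·0.010091743 = 0.0098280174.

0.00983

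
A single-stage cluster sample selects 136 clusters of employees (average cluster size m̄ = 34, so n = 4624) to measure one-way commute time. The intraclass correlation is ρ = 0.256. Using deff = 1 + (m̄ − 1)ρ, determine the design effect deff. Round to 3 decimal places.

deff = 1 + (34 − 1)·0.256 = 1 + 8.448 = 9.448.

9.448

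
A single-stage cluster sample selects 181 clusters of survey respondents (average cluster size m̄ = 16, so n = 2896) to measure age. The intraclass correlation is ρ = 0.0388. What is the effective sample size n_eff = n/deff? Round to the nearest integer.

deff = 1 + (16 − 1)·0.0388 = 1 + 0.582 = 1.582.
n_eff = 2896 / 1.582 = 1831.

1831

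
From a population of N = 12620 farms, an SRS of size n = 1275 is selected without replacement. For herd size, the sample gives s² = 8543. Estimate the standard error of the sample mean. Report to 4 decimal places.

Under SRS without replacement, Var(ȳ) = (1 − f)·s²/n with f = n/N = 1275/12620 = 0.10103011.
Var(ȳ) = (1 − 0.10103011)·8543/1275 = 0.89896989·6.7003922 = 6.0234508.
SE(ȳ) = √(6.0234508) = 2.4543.

2.4543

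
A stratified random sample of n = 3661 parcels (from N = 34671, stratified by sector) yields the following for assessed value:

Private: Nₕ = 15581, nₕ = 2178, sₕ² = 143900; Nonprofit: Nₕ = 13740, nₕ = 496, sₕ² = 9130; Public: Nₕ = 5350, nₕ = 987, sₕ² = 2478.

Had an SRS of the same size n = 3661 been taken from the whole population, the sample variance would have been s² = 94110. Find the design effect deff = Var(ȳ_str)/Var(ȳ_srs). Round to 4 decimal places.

0.6225

Var(ȳ_str) = Σ Wₕ²(1−fₕ)sₕ²/nₕ with Wₕ = Nₕ/34671:
  Private: (15581/34671)²·(1−2178/15581)·143900/2178 = 11.478035
  Nonprofit: (13740/34671)²·(1−496/13740)·9130/496 = 2.7865207
  Public: (5350/34671)²·(1−987/5350)·2478/987 = 0.048751772
  → Var(ȳ_str) = 14.313307.
Var(ȳ_srs) = (1 − 3661/34671)·94110/3661 = 22.991719.
deff = 14.313307 / 22.991719 = 0.6225.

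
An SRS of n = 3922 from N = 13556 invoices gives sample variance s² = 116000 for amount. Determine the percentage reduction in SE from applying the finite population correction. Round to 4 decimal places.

f = n/N = 3922/13556 = 0.28931838.
SE_no-fpc = √(s²/n) = 5.4384507; SE_fpc = √((1−f)s²/n) = 4.5847192.
Ratio = √(1−f) = 0.84301935. Reduction = 100·(1 − 0.84301935) = 15.6981%.

15.6981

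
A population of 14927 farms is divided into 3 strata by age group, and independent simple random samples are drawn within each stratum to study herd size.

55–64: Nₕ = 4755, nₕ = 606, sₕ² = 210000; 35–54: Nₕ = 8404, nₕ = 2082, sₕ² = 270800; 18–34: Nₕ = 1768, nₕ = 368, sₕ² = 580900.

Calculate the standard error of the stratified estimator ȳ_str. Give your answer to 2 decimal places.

8.90

Var(ȳ_str) = Σₕ Wₕ²(1 − fₕ)sₕ²/nₕ with Wₕ = Nₕ/N, N = 14927.
55–64: Wₕ = 0.31855028; term = 0.31855028²·(1 − 0.12744479)·210000/606 = 30.68284.
35–54: Wₕ = 0.56300663; term = 0.56300663²·(1 − 0.24773917)·270800/2082 = 31.014401.
18–34: Wₕ = 0.11844309; term = 0.11844309²·(1 − 0.20814480)·580900/368 = 17.535526.
Sum = 79.232767.
SE = √(79.232767) = 8.90.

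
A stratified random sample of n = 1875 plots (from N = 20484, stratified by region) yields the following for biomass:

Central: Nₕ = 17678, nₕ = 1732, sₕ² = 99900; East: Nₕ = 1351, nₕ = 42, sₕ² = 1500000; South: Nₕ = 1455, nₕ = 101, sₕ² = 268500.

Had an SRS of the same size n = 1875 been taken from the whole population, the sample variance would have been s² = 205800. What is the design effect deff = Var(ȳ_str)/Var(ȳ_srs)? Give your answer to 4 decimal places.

Var(ȳ_str) = Σ Wₕ²(1−fₕ)sₕ²/nₕ with Wₕ = Nₕ/20484:
  Central: (17678/20484)²·(1−1732/17678)·99900/1732 = 38.750111
  East: (1351/20484)²·(1−42/1351)·1500000/42 = 150.52458
  South: (1455/20484)²·(1−101/1455)·268500/101 = 12.481737
  → Var(ȳ_str) = 201.75643.
Var(ȳ_srs) = (1 − 1875/20484)·205800/1875 = 99.713134.
deff = 201.75643 / 99.713134 = 2.0234.

2.0234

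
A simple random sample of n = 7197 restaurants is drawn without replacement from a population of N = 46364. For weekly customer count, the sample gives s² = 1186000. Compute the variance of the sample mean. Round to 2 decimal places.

Under SRS without replacement, Var(ȳ) = (1 − f)·s²/n with f = n/N = 7197/46364 = 0.15522819.
Var(ȳ) = (1 − 0.15522819)·1186000/7197 = 0.84477181·164.79089 = 139.21069.

139.21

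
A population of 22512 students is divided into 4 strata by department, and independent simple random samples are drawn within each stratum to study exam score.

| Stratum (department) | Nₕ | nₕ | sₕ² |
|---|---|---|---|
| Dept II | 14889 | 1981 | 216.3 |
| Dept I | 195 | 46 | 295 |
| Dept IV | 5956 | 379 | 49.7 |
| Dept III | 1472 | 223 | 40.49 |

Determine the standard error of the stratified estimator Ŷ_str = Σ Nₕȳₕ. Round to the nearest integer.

5085

Var(Ŷ_str) = Σₕ Nₕ²(1 − fₕ)sₕ²/nₕ.
Dept II: 14889²·(1 − 1981/14889)·216.3/1981 = 2.0984399 × 10^7.
Dept I: 195²·(1 − 46/195)·295/46 = 186330.98.
Dept IV: 5956²·(1 − 379/5956)·49.7/379 = 4.355846 × 10^6.
Dept III: 1472²·(1 − 223/1472)·40.49/223 = 333820.62.
Sum = 2.5860397 × 10^7.
SE = √(2.5860397 × 10^7) = 5085.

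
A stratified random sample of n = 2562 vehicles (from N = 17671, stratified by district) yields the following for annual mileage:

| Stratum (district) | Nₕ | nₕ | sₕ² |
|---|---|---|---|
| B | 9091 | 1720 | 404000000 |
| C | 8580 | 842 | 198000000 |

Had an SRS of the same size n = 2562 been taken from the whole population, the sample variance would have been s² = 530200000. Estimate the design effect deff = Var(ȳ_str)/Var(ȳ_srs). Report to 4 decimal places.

0.5674

Var(ȳ_str) = Σ Wₕ²(1−fₕ)sₕ²/nₕ with Wₕ = Nₕ/17671:
  B: (9091/17671)²·(1−1720/9091)·404000000/1720 = 50404.433
  C: (8580/17671)²·(1−842/8580)·198000000/842 = 49997.335
  → Var(ȳ_str) = 100401.77.
Var(ȳ_srs) = (1 − 2562/17671)·530200000/2562 = 176943.74.
deff = 100401.77 / 176943.74 = 0.5674.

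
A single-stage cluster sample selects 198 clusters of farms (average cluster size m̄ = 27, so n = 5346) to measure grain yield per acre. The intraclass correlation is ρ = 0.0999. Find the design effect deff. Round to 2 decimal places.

deff = 1 + (27 − 1)·0.0999 = 1 + 2.5974 = 3.5974.

3.60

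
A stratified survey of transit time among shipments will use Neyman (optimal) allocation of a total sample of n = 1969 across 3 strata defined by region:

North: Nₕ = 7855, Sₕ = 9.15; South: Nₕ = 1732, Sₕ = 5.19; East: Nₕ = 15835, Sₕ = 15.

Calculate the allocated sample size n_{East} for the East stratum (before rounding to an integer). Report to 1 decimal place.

1468.9

Neyman allocation: nₕ = n·NₕSₕ / Σⱼ NⱼSⱼ.
Σ NⱼSⱼ = 7855·9.15 + 1732·5.19 + 15835·15 = 318387.33.
n_{East} = 1969·15835·15 / 318387.33 = 1468.9.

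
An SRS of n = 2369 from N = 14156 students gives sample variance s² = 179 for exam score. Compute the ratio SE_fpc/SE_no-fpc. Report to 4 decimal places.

f = n/N = 2369/14156 = 0.16734953.
SE_no-fpc = √(s²/n) = 0.27488053; SE_fpc = √((1−f)s²/n) = 0.25082762.
Ratio = √(1−f) = 0.91249683.

0.9125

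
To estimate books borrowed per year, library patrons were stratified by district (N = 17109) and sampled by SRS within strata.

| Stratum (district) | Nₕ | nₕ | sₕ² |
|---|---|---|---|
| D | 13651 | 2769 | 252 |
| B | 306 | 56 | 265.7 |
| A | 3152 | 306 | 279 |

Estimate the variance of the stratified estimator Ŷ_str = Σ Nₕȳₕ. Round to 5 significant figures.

Var(Ŷ_str) = Σₕ Nₕ²(1 − fₕ)sₕ²/nₕ.
D: 13651²·(1 − 2769/13651)·252/2769 = 1.3519193 × 10^7.
B: 306²·(1 − 56/306)·265.7/56 = 362965.18.
A: 3152²·(1 − 306/3152)·279/306 = 8.1790692 × 10^6.
Sum = 2.2061227 × 10^7.

2.2061 × 10^7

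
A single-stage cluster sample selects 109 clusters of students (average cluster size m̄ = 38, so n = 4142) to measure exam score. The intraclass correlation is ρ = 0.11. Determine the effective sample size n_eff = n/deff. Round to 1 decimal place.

deff = 1 + (38 − 1)·0.11 = 1 + 4.07 = 5.07.
n_eff = 4142 / 5.07 = 817.0.

817.0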